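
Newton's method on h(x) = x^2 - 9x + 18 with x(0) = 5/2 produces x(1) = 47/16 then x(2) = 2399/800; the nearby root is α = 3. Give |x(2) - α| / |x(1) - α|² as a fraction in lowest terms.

x(1) - α = 47/16 - 3 = -1/16, so |x(1) - α| = 1/16.
x(2) - α = 2399/800 - 3 = -1/800, so |x(2) - α| = 1/800.
|x(1) - α|² = 1/256.
Ratio = (1/800) / (1/256) = 8/25.

8/25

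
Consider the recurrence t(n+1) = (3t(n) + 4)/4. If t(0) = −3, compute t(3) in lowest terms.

t(1) = (3·(−3) + 4)/4 = −5/4.
t(2) = (3·(−5/4) + 4)/4 = 1/16.
t(3) = (3·(1/16) + 4)/4 = 67/64.

67/64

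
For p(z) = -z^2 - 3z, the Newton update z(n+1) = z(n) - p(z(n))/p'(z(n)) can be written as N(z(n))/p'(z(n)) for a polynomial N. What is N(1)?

-1

p'(z) = -2z - 3.
N(z) = z·p'(z) - p(z) = z·(-2z - 3) - (-z^2 - 3z) = -z^2.
N(1) = -1.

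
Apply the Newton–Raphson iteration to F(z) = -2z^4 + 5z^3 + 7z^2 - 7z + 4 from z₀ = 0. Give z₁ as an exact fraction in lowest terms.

4/7

F'(z) = -8z^3 + 15z^2 + 14z - 7.
F(0) = 4, F'(0) = -7, so z₁ = 0 - 4/(-7) = 4/7.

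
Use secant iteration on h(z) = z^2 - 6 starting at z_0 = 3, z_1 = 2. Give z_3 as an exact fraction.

h(3) = 3, h(2) = -2. z_2 = 2 - (-2)·(2 - 3)/((-2) - 3) = 12/5.
h(2) = -2, h(12/5) = -6/25. z_3 = (12/5) - (-6/25)·((12/5) - 2)/((-6/25) - (-2)) = 27/11.

27/11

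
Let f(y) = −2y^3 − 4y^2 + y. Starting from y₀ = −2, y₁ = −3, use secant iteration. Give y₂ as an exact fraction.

f(−2) = −2, f(−3) = 15. y₂ = (−3) − 15·((−3) − (−2))/(15 − (−2)) = −36/17.

−36/17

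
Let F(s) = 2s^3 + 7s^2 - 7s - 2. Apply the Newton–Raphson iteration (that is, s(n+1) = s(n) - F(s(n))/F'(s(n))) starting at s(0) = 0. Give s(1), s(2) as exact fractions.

s(1) = -2/7, s(2) = -170/721

F'(s) = 6s^2 + 14s - 7.
F(0) = -2, F'(0) = -7, so s(1) = 0 - (-2)/(-7) = -2/7.
F(-2/7) = 180/343, F'(-2/7) = -515/49, so s(2) = (-2/7) - (180/343)/(-515/49) = -170/721.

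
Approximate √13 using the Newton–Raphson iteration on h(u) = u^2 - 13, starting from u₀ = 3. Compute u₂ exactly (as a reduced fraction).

119/33

h'(u) = 2u.
h(3) = -4, h'(3) = 6, so u₁ = 3 - (-4)/6 = 11/3.
h(11/3) = 4/9, h'(11/3) = 22/3, so u₂ = (11/3) - (4/9)/(22/3) = 119/33.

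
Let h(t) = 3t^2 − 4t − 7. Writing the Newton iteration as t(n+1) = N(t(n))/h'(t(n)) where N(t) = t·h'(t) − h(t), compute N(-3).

34

h'(t) = 6t − 4.
N(t) = t·h'(t) − h(t) = t·(6t − 4) − (3t^2 − 4t − 7) = 3t^2 + 7.
N(-3) = 34.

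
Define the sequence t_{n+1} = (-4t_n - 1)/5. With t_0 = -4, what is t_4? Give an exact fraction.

-213/125

t_1 = (-4·(-4) - 1)/5 = 3.
t_2 = (-4·3 - 1)/5 = -13/5.
t_3 = (-4·(-13/5) - 1)/5 = 47/25.
t_4 = (-4·(47/25) - 1)/5 = -213/125.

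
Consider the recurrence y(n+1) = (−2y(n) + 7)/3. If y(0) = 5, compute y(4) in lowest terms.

19/9

y(1) = (−2·5 + 7)/3 = −1.
y(2) = (−2·(−1) + 7)/3 = 3.
y(3) = (−2·3 + 7)/3 = 1/3.
y(4) = (−2·(1/3) + 7)/3 = 19/9.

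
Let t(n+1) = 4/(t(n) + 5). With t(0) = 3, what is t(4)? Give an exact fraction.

t(1) = 4/(3 + 5) = 1/2.
t(2) = 4/(1/2 + 5) = 8/11.
t(3) = 4/(8/11 + 5) = 44/63.
t(4) = 4/(44/63 + 5) = 252/359.

252/359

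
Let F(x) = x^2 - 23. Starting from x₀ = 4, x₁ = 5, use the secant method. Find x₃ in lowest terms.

211/44

F(4) = -7, F(5) = 2. x₂ = 5 - 2·(5 - 4)/(2 - (-7)) = 43/9.
F(5) = 2, F(43/9) = -14/81. x₃ = (43/9) - (-14/81)·((43/9) - 5)/((-14/81) - 2) = 211/44.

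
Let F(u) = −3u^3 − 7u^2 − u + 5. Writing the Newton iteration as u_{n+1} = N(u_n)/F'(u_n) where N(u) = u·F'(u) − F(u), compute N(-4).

F'(u) = −9u^2 − 14u − 1.
N(u) = u·F'(u) − F(u) = u·(−9u^2 − 14u − 1) − (−3u^3 − 7u^2 − u + 5) = −6u^3 − 7u^2 − 5.
N(-4) = 267.

267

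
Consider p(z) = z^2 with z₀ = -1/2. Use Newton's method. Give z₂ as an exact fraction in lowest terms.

-1/8

p'(z) = 2z.
p(-1/2) = 1/4, p'(-1/2) = -1, so z₁ = (-1/2) - (1/4)/(-1) = -1/4.
p(-1/4) = 1/16, p'(-1/4) = -1/2, so z₂ = (-1/4) - (1/16)/(-1/2) = -1/8.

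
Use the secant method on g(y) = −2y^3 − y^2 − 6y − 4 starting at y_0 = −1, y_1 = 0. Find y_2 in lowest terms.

g(−1) = 3, g(0) = −4. y_2 = 0 − (−4)·(0 − (−1))/((−4) − 3) = −4/7.

−4/7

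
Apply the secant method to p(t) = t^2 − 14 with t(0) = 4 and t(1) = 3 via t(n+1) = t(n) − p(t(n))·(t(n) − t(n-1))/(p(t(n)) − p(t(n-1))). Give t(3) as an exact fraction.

176/47

p(4) = 2, p(3) = −5. t(2) = 3 − (−5)·(3 − 4)/((−5) − 2) = 26/7.
p(3) = −5, p(26/7) = −10/49. t(3) = (26/7) − (−10/49)·((26/7) − 3)/((−10/49) − (−5)) = 176/47.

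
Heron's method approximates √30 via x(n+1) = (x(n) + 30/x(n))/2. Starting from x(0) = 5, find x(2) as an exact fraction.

x(1) = (5 + 30/5)/2 = 11/2.
x(2) = (11/2 + 30/(11/2))/2 = 241/44.

241/44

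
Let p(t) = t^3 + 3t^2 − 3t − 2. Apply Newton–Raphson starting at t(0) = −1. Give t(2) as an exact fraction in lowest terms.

p'(t) = 3t^2 + 6t − 3.
p(−1) = 3, p'(−1) = −6, so t(1) = (−1) − 3/(−6) = −1/2.
p(−1/2) = 1/8, p'(−1/2) = −21/4, so t(2) = (−1/2) − (1/8)/(−21/4) = −10/21.

−10/21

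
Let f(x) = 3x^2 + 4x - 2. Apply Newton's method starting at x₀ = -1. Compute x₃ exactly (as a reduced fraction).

f'(x) = 6x + 4.
f(-1) = -3, f'(-1) = -2, so x₁ = (-1) - (-3)/(-2) = -5/2.
f(-5/2) = 27/4, f'(-5/2) = -11, so x₂ = (-5/2) - (27/4)/(-11) = -83/44.
f(-83/44) = 2187/1936, f'(-83/44) = -161/22, so x₃ = (-83/44) - (2187/1936)/(-161/22) = -24539/14168.

-24539/14168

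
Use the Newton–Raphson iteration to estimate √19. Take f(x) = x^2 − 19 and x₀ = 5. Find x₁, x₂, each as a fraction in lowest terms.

f'(x) = 2x.
f(5) = 6, f'(5) = 10, so x₁ = 5 − 6/10 = 22/5.
f(22/5) = 9/25, f'(22/5) = 44/5, so x₂ = (22/5) − (9/25)/(44/5) = 959/220.

x₁ = 22/5, x₂ = 959/220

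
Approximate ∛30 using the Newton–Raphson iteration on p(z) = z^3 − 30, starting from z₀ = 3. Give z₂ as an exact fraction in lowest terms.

32887/10584

p'(z) = 3z^2.
p(3) = −3, p'(3) = 27, so z₁ = 3 − (−3)/27 = 28/9.
p(28/9) = 82/729, p'(28/9) = 784/27, so z₂ = (28/9) − (82/729)/(784/27) = 32887/10584.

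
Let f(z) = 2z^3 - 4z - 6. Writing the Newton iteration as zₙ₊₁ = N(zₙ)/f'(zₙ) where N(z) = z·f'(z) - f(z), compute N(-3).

-102

f'(z) = 6z^2 - 4.
N(z) = z·f'(z) - f(z) = z·(6z^2 - 4) - (2z^3 - 4z - 6) = 4z^3 + 6.
N(-3) = -102.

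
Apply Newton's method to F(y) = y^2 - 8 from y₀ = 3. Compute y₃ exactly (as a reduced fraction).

F'(y) = 2y.
F(3) = 1, F'(3) = 6, so y₁ = 3 - 1/6 = 17/6.
F(17/6) = 1/36, F'(17/6) = 17/3, so y₂ = (17/6) - (1/36)/(17/3) = 577/204.
F(577/204) = 1/41616, F'(577/204) = 577/102, so y₃ = (577/204) - (1/41616)/(577/102) = 665857/235416.

665857/235416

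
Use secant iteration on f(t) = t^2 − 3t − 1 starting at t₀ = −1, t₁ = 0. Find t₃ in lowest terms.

f(−1) = 3, f(0) = −1. t₂ = 0 − (−1)·(0 − (−1))/((−1) − 3) = −1/4.
f(0) = −1, f(−1/4) = −3/16. t₃ = (−1/4) − (−3/16)·((−1/4) − 0)/((−3/16) − (−1)) = −4/13.

−4/13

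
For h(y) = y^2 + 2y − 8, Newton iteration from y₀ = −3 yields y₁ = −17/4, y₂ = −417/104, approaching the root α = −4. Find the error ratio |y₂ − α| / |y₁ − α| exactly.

1/26

y₁ − α = −17/4 − (−4) = −17/4 + 4 = −1/4, so |y₁ − α| = 1/4.
y₂ − α = −417/104 − (−4) = −417/104 + 4 = −1/104, so |y₂ − α| = 1/104.
Ratio = (1/104) / (1/4) = 1/26.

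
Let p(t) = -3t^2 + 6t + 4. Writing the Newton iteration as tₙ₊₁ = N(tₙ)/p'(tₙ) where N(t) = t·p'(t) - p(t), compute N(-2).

p'(t) = -6t + 6.
N(t) = t·p'(t) - p(t) = t·(-6t + 6) - (-3t^2 + 6t + 4) = -3t^2 - 4.
N(-2) = -16.

-16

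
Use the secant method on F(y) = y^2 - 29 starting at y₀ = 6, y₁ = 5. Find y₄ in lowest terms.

9074/1685

F(6) = 7, F(5) = -4. y₂ = 5 - (-4)·(5 - 6)/((-4) - 7) = 59/11.
F(5) = -4, F(59/11) = -28/121. y₃ = (59/11) - (-28/121)·((59/11) - 5)/((-28/121) - (-4)) = 307/57.
F(59/11) = -28/121, F(307/57) = 28/3249. y₄ = (307/57) - (28/3249)·((307/57) - (59/11))/((28/3249) - (-28/121)) = 9074/1685.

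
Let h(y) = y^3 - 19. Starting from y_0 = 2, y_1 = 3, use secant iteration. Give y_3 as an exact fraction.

h(2) = -11, h(3) = 8. y_2 = 3 - 8·(3 - 2)/(8 - (-11)) = 49/19.
h(3) = 8, h(49/19) = -12672/6859. y_3 = (49/19) - (-12672/6859)·((49/19) - 3)/((-12672/6859) - 8) = 22441/8443.

22441/8443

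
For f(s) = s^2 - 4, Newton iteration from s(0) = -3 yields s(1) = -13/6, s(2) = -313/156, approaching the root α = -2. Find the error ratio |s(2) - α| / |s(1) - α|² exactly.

s(1) - α = -13/6 - (-2) = -13/6 + 2 = -1/6, so |s(1) - α| = 1/6.
s(2) - α = -313/156 - (-2) = -313/156 + 2 = -1/156, so |s(2) - α| = 1/156.
|s(1) - α|² = 1/36.
Ratio = (1/156) / (1/36) = 3/13.

3/13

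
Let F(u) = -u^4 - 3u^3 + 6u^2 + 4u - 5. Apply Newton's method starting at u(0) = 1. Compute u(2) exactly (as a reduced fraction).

143/184

F'(u) = -4u^3 - 9u^2 + 12u + 4.
F(1) = 1, F'(1) = 3, so u(1) = 1 - 1/3 = 2/3.
F(2/3) = -61/81, F'(2/3) = 184/27, so u(2) = (2/3) - (-61/81)/(184/27) = 143/184.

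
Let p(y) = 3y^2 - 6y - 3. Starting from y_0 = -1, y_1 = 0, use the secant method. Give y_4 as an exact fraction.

p(-1) = 6, p(0) = -3. y_2 = 0 - (-3)·(0 - (-1))/((-3) - 6) = -1/3.
p(0) = -3, p(-1/3) = -2/3. y_3 = (-1/3) - (-2/3)·((-1/3) - 0)/((-2/3) - (-3)) = -3/7.
p(-1/3) = -2/3, p(-3/7) = 6/49. y_4 = (-3/7) - (6/49)·((-3/7) - (-1/3))/((6/49) - (-2/3)) = -12/29.

-12/29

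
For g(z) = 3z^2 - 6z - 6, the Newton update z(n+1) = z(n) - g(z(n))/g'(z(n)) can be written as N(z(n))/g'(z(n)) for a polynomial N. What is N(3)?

g'(z) = 6z - 6.
N(z) = z·g'(z) - g(z) = z·(6z - 6) - (3z^2 - 6z - 6) = 3z^2 + 6.
N(3) = 33.

33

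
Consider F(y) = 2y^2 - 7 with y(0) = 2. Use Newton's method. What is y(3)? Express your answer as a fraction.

403201/215520

F'(y) = 4y.
F(2) = 1, F'(2) = 8, so y(1) = 2 - 1/8 = 15/8.
F(15/8) = 1/32, F'(15/8) = 15/2, so y(2) = (15/8) - (1/32)/(15/2) = 449/240.
F(449/240) = 1/28800, F'(449/240) = 449/60, so y(3) = (449/240) - (1/28800)/(449/60) = 403201/215520.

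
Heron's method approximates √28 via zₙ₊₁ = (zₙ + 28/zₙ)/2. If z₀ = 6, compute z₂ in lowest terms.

z₁ = (6 + 28/6)/2 = 16/3.
z₂ = (16/3 + 28/(16/3))/2 = 127/24.

127/24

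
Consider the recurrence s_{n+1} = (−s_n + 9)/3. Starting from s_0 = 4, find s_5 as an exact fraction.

545/243

s_1 = (−4 + 9)/3 = 5/3.
s_2 = (−(5/3) + 9)/3 = 22/9.
s_3 = (−(22/9) + 9)/3 = 59/27.
s_4 = (−(59/27) + 9)/3 = 184/81.
s_5 = (−(184/81) + 9)/3 = 545/243.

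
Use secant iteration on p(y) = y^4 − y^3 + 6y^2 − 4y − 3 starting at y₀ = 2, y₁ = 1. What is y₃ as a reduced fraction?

110903/100255

p(2) = 21, p(1) = −1. y₂ = 1 − (−1)·(1 − 2)/((−1) − 21) = 23/22.
p(1) = −1, p(23/22) = −134001/234256. y₃ = (23/22) − (−134001/234256)·((23/22) − 1)/((−134001/234256) − (−1)) = 110903/100255.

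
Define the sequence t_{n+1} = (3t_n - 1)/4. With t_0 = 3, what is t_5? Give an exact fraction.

-13/256

t_1 = (3·3 - 1)/4 = 2.
t_2 = (3·2 - 1)/4 = 5/4.
t_3 = (3·(5/4) - 1)/4 = 11/16.
t_4 = (3·(11/16) - 1)/4 = 17/64.
t_5 = (3·(17/64) - 1)/4 = -13/256.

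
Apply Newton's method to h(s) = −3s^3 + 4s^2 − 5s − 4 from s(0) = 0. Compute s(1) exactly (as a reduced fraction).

−4/5

h'(s) = −9s^2 + 8s − 5.
h(0) = −4, h'(0) = −5, so s(1) = 0 − (−4)/(−5) = −4/5.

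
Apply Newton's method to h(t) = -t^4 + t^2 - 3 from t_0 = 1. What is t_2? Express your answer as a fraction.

h'(t) = -4t^3 + 2t.
h(1) = -3, h'(1) = -2, so t_1 = 1 - (-3)/(-2) = -1/2.
h(-1/2) = -45/16, h'(-1/2) = -1/2, so t_2 = (-1/2) - (-45/16)/(-1/2) = -49/8.

-49/8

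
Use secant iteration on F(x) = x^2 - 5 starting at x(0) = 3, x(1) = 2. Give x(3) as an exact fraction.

F(3) = 4, F(2) = -1. x(2) = 2 - (-1)·(2 - 3)/((-1) - 4) = 11/5.
F(2) = -1, F(11/5) = -4/25. x(3) = (11/5) - (-4/25)·((11/5) - 2)/((-4/25) - (-1)) = 47/21.

47/21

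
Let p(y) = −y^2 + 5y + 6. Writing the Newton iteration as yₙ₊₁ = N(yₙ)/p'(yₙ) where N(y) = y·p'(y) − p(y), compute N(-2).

p'(y) = −2y + 5.
N(y) = y·p'(y) − p(y) = y·(−2y + 5) − (−y^2 + 5y + 6) = −y^2 − 6.
N(-2) = −10.

−10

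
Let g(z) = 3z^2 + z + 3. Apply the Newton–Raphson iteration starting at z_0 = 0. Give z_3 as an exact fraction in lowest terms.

−861/2159

g'(z) = 6z + 1.
g(0) = 3, g'(0) = 1, so z_1 = 0 − 3/1 = −3.
g(−3) = 27, g'(−3) = −17, so z_2 = (−3) − 27/(−17) = −24/17.
g(−24/17) = 2187/289, g'(−24/17) = −127/17, so z_3 = (−24/17) − (2187/289)/(−127/17) = −861/2159.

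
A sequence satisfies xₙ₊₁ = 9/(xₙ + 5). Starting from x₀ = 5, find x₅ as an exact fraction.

22104/15745

x₁ = 9/(5 + 5) = 9/10.
x₂ = 9/(9/10 + 5) = 90/59.
x₃ = 9/(90/59 + 5) = 531/385.
x₄ = 9/(531/385 + 5) = 3465/2456.
x₅ = 9/(3465/2456 + 5) = 22104/15745.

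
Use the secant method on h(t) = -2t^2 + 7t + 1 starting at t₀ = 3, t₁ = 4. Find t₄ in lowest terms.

h(3) = 4, h(4) = -3. t₂ = 4 - (-3)·(4 - 3)/((-3) - 4) = 25/7.
h(4) = -3, h(25/7) = 24/49. t₃ = (25/7) - (24/49)·((25/7) - 4)/((24/49) - (-3)) = 69/19.
h(25/7) = 24/49, h(69/19) = 16/361. t₄ = (69/19) - (16/361)·((69/19) - (25/7))/((16/361) - (24/49)) = 3583/985.

3583/985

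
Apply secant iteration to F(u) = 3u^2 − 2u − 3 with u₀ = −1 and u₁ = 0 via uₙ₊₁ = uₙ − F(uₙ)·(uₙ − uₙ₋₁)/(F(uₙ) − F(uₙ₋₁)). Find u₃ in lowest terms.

F(−1) = 2, F(0) = −3. u₂ = 0 − (−3)·(0 − (−1))/((−3) − 2) = −3/5.
F(0) = −3, F(−3/5) = −18/25. u₃ = (−3/5) − (−18/25)·((−3/5) − 0)/((−18/25) − (−3)) = −15/19.

−15/19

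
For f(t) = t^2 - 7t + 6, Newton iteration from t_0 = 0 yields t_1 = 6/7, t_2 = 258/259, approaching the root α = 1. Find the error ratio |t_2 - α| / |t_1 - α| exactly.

1/37

t_1 - α = 6/7 - 1 = -1/7, so |t_1 - α| = 1/7.
t_2 - α = 258/259 - 1 = -1/259, so |t_2 - α| = 1/259.
Ratio = (1/259) / (1/7) = 1/37.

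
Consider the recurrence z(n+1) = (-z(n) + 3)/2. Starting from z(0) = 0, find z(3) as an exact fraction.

z(1) = (-0 + 3)/2 = 3/2.
z(2) = (-(3/2) + 3)/2 = 3/4.
z(3) = (-(3/4) + 3)/2 = 9/8.

9/8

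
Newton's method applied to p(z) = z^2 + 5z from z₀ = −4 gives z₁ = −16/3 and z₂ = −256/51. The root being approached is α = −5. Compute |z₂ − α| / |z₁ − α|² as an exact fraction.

z₁ − α = −16/3 − (−5) = −16/3 + 5 = −1/3, so |z₁ − α| = 1/3.
z₂ − α = −256/51 − (−5) = −256/51 + 5 = −1/51, so |z₂ − α| = 1/51.
|z₁ − α|² = 1/9.
Ratio = (1/51) / (1/9) = 3/17.

3/17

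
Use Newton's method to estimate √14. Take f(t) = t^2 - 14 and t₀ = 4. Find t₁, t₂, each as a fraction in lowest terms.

t₁ = 15/4, t₂ = 449/120

f'(t) = 2t.
f(4) = 2, f'(4) = 8, so t₁ = 4 - 2/8 = 15/4.
f(15/4) = 1/16, f'(15/4) = 15/2, so t₂ = (15/4) - (1/16)/(15/2) = 449/120.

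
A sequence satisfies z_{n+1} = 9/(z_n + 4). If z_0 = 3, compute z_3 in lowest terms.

333/211

z_1 = 9/(3 + 4) = 9/7.
z_2 = 9/(9/7 + 4) = 63/37.
z_3 = 9/(63/37 + 4) = 333/211.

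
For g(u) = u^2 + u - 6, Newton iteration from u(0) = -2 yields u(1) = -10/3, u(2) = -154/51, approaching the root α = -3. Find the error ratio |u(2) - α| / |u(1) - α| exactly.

u(1) - α = -10/3 - (-3) = -10/3 + 3 = -1/3, so |u(1) - α| = 1/3.
u(2) - α = -154/51 - (-3) = -154/51 + 3 = -1/51, so |u(2) - α| = 1/51.
Ratio = (1/51) / (1/3) = 1/17.

1/17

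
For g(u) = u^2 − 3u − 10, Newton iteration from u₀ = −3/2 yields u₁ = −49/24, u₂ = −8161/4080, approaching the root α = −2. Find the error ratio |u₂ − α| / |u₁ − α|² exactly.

12/85

u₁ − α = −49/24 − (−2) = −49/24 + 2 = −1/24, so |u₁ − α| = 1/24.
u₂ − α = −8161/4080 − (−2) = −8161/4080 + 2 = −1/4080, so |u₂ − α| = 1/4080.
|u₁ − α|² = 1/576.
Ratio = (1/4080) / (1/576) = 12/85.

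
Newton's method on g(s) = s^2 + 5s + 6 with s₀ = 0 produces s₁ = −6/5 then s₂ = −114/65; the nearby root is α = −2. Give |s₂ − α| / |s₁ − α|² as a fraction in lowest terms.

s₁ − α = −6/5 − (−2) = −6/5 + 2 = 4/5, so |s₁ − α| = 4/5.
s₂ − α = −114/65 − (−2) = −114/65 + 2 = 16/65, so |s₂ − α| = 16/65.
|s₁ − α|² = 16/25.
Ratio = (16/65) / (16/25) = 5/13.

5/13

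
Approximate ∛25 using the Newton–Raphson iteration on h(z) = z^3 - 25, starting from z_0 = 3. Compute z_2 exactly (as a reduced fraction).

h'(z) = 3z^2.
h(3) = 2, h'(3) = 27, so z_1 = 3 - 2/27 = 79/27.
h(79/27) = 964/19683, h'(79/27) = 6241/243, so z_2 = (79/27) - (964/19683)/(6241/243) = 1478153/505521.

1478153/505521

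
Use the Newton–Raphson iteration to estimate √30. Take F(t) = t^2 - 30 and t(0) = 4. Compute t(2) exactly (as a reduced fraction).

1009/184

F'(t) = 2t.
F(4) = -14, F'(4) = 8, so t(1) = 4 - (-14)/8 = 23/4.
F(23/4) = 49/16, F'(23/4) = 23/2, so t(2) = (23/4) - (49/16)/(23/2) = 1009/184.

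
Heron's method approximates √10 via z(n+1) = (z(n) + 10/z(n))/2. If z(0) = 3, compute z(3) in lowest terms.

z(1) = (3 + 10/3)/2 = 19/6.
z(2) = (19/6 + 10/(19/6))/2 = 721/228.
z(3) = (721/228 + 10/(721/228))/2 = 1039681/328776.

1039681/328776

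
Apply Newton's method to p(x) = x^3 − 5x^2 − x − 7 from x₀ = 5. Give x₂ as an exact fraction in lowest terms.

p'(x) = 3x^2 − 10x − 1.
p(5) = −12, p'(5) = 24, so x₁ = 5 − (−12)/24 = 11/2.
p(11/2) = 21/8, p'(11/2) = 139/4, so x₂ = (11/2) − (21/8)/(139/4) = 754/139.

754/139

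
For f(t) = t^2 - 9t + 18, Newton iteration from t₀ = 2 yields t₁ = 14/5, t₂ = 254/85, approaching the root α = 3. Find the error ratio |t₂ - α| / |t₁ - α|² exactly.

t₁ - α = 14/5 - 3 = -1/5, so |t₁ - α| = 1/5.
t₂ - α = 254/85 - 3 = -1/85, so |t₂ - α| = 1/85.
|t₁ - α|² = 1/25.
Ratio = (1/85) / (1/25) = 5/17.

5/17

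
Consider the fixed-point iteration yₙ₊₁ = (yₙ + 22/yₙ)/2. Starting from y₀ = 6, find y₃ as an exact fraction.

5330977/1136568

y₁ = (6 + 22/6)/2 = 29/6.
y₂ = (29/6 + 22/(29/6))/2 = 1633/348.
y₃ = (1633/348 + 22/(1633/348))/2 = 5330977/1136568.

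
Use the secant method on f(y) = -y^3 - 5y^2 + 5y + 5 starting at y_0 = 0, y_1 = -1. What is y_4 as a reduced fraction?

-5017321/7819921

f(0) = 5, f(-1) = -4. y_2 = (-1) - (-4)·((-1) - 0)/((-4) - 5) = -5/9.
f(-1) = -4, f(-5/9) = 620/729. y_3 = (-5/9) - (620/729)·((-5/9) - (-1))/((620/729) - (-4)) = -140/221.
f(-5/9) = 620/729, f(-140/221) = 866605/10793861. y_4 = (-140/221) - (866605/10793861)·((-140/221) - (-5/9))/((866605/10793861) - (620/729)) = -5017321/7819921.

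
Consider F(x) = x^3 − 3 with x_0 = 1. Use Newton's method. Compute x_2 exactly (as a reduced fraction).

331/225

F'(x) = 3x^2.
F(1) = −2, F'(1) = 3, so x_1 = 1 − (−2)/3 = 5/3.
F(5/3) = 44/27, F'(5/3) = 25/3, so x_2 = (5/3) − (44/27)/(25/3) = 331/225.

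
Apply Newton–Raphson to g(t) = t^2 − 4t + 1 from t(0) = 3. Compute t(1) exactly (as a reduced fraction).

g'(t) = 2t − 4.
g(3) = −2, g'(3) = 2, so t(1) = 3 − (−2)/2 = 4.

4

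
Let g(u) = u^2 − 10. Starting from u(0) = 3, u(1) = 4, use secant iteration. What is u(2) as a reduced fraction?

22/7

g(3) = −1, g(4) = 6. u(2) = 4 − 6·(4 − 3)/(6 − (−1)) = 22/7.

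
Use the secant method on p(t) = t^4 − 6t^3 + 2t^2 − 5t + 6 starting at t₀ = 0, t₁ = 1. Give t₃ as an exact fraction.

p(0) = 6, p(1) = −2. t₂ = 1 − (−2)·(1 − 0)/((−2) − 6) = 3/4.
p(1) = −2, p(3/4) = 297/256. t₃ = (3/4) − (297/256)·((3/4) − 1)/((297/256) − (−2)) = 681/809.

681/809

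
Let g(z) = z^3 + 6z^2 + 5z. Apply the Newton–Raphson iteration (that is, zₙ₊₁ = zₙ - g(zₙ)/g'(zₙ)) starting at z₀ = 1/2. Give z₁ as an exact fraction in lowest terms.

7/47

g'(z) = 3z^2 + 12z + 5.
g(1/2) = 33/8, g'(1/2) = 47/4, so z₁ = (1/2) - (33/8)/(47/4) = 7/47.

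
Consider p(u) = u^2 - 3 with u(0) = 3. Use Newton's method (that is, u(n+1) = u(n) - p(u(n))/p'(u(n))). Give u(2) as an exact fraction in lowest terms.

7/4

p'(u) = 2u.
p(3) = 6, p'(3) = 6, so u(1) = 3 - 6/6 = 2.
p(2) = 1, p'(2) = 4, so u(2) = 2 - 1/4 = 7/4.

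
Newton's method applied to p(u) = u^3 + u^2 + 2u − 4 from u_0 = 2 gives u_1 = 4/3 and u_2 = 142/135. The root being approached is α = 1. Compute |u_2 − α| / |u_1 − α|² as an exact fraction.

7/15

u_1 − α = 4/3 − 1 = 1/3, so |u_1 − α| = 1/3.
u_2 − α = 142/135 − 1 = 7/135, so |u_2 − α| = 7/135.
|u_1 − α|² = 1/9.
Ratio = (7/135) / (1/9) = 7/15.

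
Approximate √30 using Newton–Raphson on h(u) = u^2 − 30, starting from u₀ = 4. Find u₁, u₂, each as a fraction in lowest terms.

u₁ = 23/4, u₂ = 1009/184

h'(u) = 2u.
h(4) = −14, h'(4) = 8, so u₁ = 4 − (−14)/8 = 23/4.
h(23/4) = 49/16, h'(23/4) = 23/2, so u₂ = (23/4) − (49/16)/(23/2) = 1009/184.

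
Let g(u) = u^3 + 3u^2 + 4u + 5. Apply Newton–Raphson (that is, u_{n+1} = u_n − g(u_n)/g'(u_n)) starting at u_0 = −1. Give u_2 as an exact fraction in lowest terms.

g'(u) = 3u^2 + 6u + 4.
g(−1) = 3, g'(−1) = 1, so u_1 = (−1) − 3/1 = −4.
g(−4) = −27, g'(−4) = 28, so u_2 = (−4) − (−27)/28 = −85/28.

−85/28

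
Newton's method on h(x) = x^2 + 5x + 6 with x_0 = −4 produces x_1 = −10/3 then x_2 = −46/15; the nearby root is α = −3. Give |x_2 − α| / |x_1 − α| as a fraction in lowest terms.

1/5

x_1 − α = −10/3 − (−3) = −10/3 + 3 = −1/3, so |x_1 − α| = 1/3.
x_2 − α = −46/15 − (−3) = −46/15 + 3 = −1/15, so |x_2 − α| = 1/15.
Ratio = (1/15) / (1/3) = 1/5.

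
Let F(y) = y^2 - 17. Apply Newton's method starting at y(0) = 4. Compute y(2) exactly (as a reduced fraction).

2177/528

F'(y) = 2y.
F(4) = -1, F'(4) = 8, so y(1) = 4 - (-1)/8 = 33/8.
F(33/8) = 1/64, F'(33/8) = 33/4, so y(2) = (33/8) - (1/64)/(33/4) = 2177/528.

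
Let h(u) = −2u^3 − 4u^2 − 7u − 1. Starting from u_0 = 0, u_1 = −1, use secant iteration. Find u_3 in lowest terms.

−17/117

h(0) = −1, h(−1) = 4. u_2 = (−1) − 4·((−1) − 0)/(4 − (−1)) = −1/5.
h(−1) = 4, h(−1/5) = 32/125. u_3 = (−1/5) − (32/125)·((−1/5) − (−1))/((32/125) − 4) = −17/117.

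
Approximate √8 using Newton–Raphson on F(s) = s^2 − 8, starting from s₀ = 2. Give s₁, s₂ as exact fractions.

F'(s) = 2s.
F(2) = −4, F'(2) = 4, so s₁ = 2 − (−4)/4 = 3.
F(3) = 1, F'(3) = 6, so s₂ = 3 − 1/6 = 17/6.

s₁ = 3, s₂ = 17/6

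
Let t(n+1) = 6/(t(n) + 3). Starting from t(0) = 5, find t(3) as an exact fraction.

t(1) = 6/(5 + 3) = 3/4.
t(2) = 6/(3/4 + 3) = 8/5.
t(3) = 6/(8/5 + 3) = 30/23.

30/23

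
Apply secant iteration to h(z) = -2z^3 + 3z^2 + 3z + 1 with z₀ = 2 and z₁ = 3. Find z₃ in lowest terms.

9617/4339

h(2) = 3, h(3) = -17. z₂ = 3 - (-17)·(3 - 2)/((-17) - 3) = 43/20.
h(3) = -17, h(43/20) = 5763/4000. z₃ = (43/20) - (5763/4000)·((43/20) - 3)/((5763/4000) - (-17)) = 9617/4339.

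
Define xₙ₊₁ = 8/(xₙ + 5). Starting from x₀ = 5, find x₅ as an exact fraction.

9256/7265

x₁ = 8/(5 + 5) = 4/5.
x₂ = 8/(4/5 + 5) = 40/29.
x₃ = 8/(40/29 + 5) = 232/185.
x₄ = 8/(232/185 + 5) = 1480/1157.
x₅ = 8/(1480/1157 + 5) = 9256/7265.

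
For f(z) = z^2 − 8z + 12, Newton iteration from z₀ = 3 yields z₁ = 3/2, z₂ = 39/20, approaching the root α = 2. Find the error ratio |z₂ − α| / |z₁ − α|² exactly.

1/5

z₁ − α = 3/2 − 2 = −1/2, so |z₁ − α| = 1/2.
z₂ − α = 39/20 − 2 = −1/20, so |z₂ − α| = 1/20.
|z₁ − α|² = 1/4.
Ratio = (1/20) / (1/4) = 1/5.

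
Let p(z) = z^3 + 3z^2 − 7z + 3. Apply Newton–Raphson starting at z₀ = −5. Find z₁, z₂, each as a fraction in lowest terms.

z₁ = −89/19, z₂ = −489509/105355

p'(z) = 3z^2 + 6z − 7.
p(−5) = −12, p'(−5) = 38, so z₁ = (−5) − (−12)/38 = −89/19.
p(−89/19) = −7992/6859, p'(−89/19) = 11090/361, so z₂ = (−89/19) − (−7992/6859)/(11090/361) = −489509/105355.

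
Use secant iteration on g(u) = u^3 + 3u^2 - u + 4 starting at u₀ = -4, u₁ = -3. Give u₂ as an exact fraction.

g(-4) = -8, g(-3) = 7. u₂ = (-3) - 7·((-3) - (-4))/(7 - (-8)) = -52/15.

-52/15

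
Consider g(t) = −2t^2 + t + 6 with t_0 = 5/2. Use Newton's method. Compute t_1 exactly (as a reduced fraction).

g'(t) = −4t + 1.
g(5/2) = −4, g'(5/2) = −9, so t_1 = (5/2) − (−4)/(−9) = 37/18.

37/18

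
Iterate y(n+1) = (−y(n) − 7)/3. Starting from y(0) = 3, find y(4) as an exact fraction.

−137/81

y(1) = (−3 − 7)/3 = −10/3.
y(2) = (−(−10/3) − 7)/3 = −11/9.
y(3) = (−(−11/9) − 7)/3 = −52/27.
y(4) = (−(−52/27) − 7)/3 = −137/81.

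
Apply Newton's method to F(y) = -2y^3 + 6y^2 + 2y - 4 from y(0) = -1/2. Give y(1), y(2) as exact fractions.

F'(y) = -6y^2 + 12y + 2.
F(-1/2) = -13/4, F'(-1/2) = -11/2, so y(1) = (-1/2) - (-13/4)/(-11/2) = -12/11.
F(-12/11) = 4732/1331, F'(-12/11) = -2206/121, so y(2) = (-12/11) - (4732/1331)/(-2206/121) = -10870/12133.

y(1) = -12/11, y(2) = -10870/12133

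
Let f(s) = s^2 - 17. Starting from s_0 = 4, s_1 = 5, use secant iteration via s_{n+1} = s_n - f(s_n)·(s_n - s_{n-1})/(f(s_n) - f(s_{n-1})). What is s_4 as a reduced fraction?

6263/1519

f(4) = -1, f(5) = 8. s_2 = 5 - 8·(5 - 4)/(8 - (-1)) = 37/9.
f(5) = 8, f(37/9) = -8/81. s_3 = (37/9) - (-8/81)·((37/9) - 5)/((-8/81) - 8) = 169/41.
f(37/9) = -8/81, f(169/41) = -16/1681. s_4 = (169/41) - (-16/1681)·((169/41) - (37/9))/((-16/1681) - (-8/81)) = 6263/1519.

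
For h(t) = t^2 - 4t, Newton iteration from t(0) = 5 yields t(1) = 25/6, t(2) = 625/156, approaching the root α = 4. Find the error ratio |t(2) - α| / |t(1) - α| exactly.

1/26

t(1) - α = 25/6 - 4 = 1/6, so |t(1) - α| = 1/6.
t(2) - α = 625/156 - 4 = 1/156, so |t(2) - α| = 1/156.
Ratio = (1/156) / (1/6) = 1/26.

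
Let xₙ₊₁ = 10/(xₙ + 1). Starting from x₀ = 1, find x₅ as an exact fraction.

x₁ = 10/(1 + 1) = 5.
x₂ = 10/(5 + 1) = 5/3.
x₃ = 10/(5/3 + 1) = 15/4.
x₄ = 10/(15/4 + 1) = 40/19.
x₅ = 10/(40/19 + 1) = 190/59.

190/59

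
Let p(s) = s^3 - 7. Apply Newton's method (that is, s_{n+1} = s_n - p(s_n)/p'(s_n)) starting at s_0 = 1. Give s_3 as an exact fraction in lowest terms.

p'(s) = 3s^2.
p(1) = -6, p'(1) = 3, so s_1 = 1 - (-6)/3 = 3.
p(3) = 20, p'(3) = 27, so s_2 = 3 - 20/27 = 61/27.
p(61/27) = 89200/19683, p'(61/27) = 3721/243, so s_3 = (61/27) - (89200/19683)/(3721/243) = 591743/301401.

591743/301401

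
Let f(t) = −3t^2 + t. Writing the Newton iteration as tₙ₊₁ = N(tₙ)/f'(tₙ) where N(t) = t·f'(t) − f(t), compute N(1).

f'(t) = −6t + 1.
N(t) = t·f'(t) − f(t) = t·(−6t + 1) − (−3t^2 + t) = −3t^2.
N(1) = −3.

−3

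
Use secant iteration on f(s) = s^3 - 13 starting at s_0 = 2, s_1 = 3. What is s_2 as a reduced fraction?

f(2) = -5, f(3) = 14. s_2 = 3 - 14·(3 - 2)/(14 - (-5)) = 43/19.

43/19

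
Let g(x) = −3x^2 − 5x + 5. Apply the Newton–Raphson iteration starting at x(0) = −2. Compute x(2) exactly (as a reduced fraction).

−1112/469

g'(x) = −6x − 5.
g(−2) = 3, g'(−2) = 7, so x(1) = (−2) − 3/7 = −17/7.
g(−17/7) = −27/49, g'(−17/7) = 67/7, so x(2) = (−17/7) − (−27/49)/(67/7) = −1112/469.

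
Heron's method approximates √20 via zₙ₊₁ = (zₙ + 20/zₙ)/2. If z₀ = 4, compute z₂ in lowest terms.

161/36

z₁ = (4 + 20/4)/2 = 9/2.
z₂ = (9/2 + 20/(9/2))/2 = 161/36.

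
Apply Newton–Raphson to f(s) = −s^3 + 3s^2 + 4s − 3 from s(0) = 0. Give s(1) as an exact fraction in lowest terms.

3/4

f'(s) = −3s^2 + 6s + 4.
f(0) = −3, f'(0) = 4, so s(1) = 0 − (−3)/4 = 3/4.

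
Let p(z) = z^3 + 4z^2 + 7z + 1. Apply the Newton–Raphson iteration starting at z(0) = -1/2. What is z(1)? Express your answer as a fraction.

p'(z) = 3z^2 + 8z + 7.
p(-1/2) = -13/8, p'(-1/2) = 15/4, so z(1) = (-1/2) - (-13/8)/(15/4) = -1/15.

-1/15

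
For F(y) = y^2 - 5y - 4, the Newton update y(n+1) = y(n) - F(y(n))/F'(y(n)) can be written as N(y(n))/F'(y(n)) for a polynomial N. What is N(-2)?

F'(y) = 2y - 5.
N(y) = y·F'(y) - F(y) = y·(2y - 5) - (y^2 - 5y - 4) = y^2 + 4.
N(-2) = 8.

8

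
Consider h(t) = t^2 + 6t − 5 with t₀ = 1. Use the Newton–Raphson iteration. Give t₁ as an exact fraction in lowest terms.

3/4

h'(t) = 2t + 6.
h(1) = 2, h'(1) = 8, so t₁ = 1 − 2/8 = 3/4.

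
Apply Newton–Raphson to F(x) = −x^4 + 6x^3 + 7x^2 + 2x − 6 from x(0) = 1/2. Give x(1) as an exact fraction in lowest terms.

145/208

F'(x) = −4x^3 + 18x^2 + 14x + 2.
F(1/2) = −41/16, F'(1/2) = 13, so x(1) = (1/2) − (−41/16)/13 = 145/208.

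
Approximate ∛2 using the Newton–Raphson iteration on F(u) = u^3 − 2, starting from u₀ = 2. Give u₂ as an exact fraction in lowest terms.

F'(u) = 3u^2.
F(2) = 6, F'(2) = 12, so u₁ = 2 − 6/12 = 3/2.
F(3/2) = 11/8, F'(3/2) = 27/4, so u₂ = (3/2) − (11/8)/(27/4) = 35/27.

35/27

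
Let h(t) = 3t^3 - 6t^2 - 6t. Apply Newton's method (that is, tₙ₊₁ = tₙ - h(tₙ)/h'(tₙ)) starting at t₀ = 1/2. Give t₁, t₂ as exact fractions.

h'(t) = 9t^2 - 12t - 6.
h(1/2) = -33/8, h'(1/2) = -39/4, so t₁ = (1/2) - (-33/8)/(-39/4) = 1/13.
h(1/13) = -1089/2197, h'(1/13) = -1161/169, so t₂ = (1/13) - (-1089/2197)/(-1161/169) = 8/1677.

t₁ = 1/13, t₂ = 8/1677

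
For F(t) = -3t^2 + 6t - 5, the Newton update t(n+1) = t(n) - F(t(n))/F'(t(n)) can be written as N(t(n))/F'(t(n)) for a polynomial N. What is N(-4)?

-43

F'(t) = -6t + 6.
N(t) = t·F'(t) - F(t) = t·(-6t + 6) - (-3t^2 + 6t - 5) = -3t^2 + 5.
N(-4) = -43.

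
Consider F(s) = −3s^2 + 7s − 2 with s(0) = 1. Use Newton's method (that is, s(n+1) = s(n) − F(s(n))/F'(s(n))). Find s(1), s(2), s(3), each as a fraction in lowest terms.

F'(s) = −6s + 7.
F(1) = 2, F'(1) = 1, so s(1) = 1 − 2/1 = −1.
F(−1) = −12, F'(−1) = 13, so s(2) = (−1) − (−12)/13 = −1/13.
F(−1/13) = −432/169, F'(−1/13) = 97/13, so s(3) = (−1/13) − (−432/169)/(97/13) = 335/1261.

s(1) = −1, s(2) = −1/13, s(3) = 335/1261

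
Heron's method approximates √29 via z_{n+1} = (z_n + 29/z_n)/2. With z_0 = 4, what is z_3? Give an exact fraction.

30095761/5588640

z_1 = (4 + 29/4)/2 = 45/8.
z_2 = (45/8 + 29/(45/8))/2 = 3881/720.
z_3 = (3881/720 + 29/(3881/720))/2 = 30095761/5588640.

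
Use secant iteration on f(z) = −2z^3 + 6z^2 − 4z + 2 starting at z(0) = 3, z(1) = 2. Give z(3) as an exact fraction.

f(3) = −10, f(2) = 2. z(2) = 2 − 2·(2 − 3)/(2 − (−10)) = 13/6.
f(2) = 2, f(13/6) = 125/108. z(3) = (13/6) − (125/108)·((13/6) − 2)/((125/108) − 2) = 218/91.

218/91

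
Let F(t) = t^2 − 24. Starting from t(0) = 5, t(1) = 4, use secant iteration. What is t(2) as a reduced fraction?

F(5) = 1, F(4) = −8. t(2) = 4 − (−8)·(4 − 5)/((−8) − 1) = 44/9.

44/9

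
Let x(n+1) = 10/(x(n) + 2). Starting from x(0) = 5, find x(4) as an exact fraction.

x(1) = 10/(5 + 2) = 10/7.
x(2) = 10/(10/7 + 2) = 35/12.
x(3) = 10/(35/12 + 2) = 120/59.
x(4) = 10/(120/59 + 2) = 295/119.

295/119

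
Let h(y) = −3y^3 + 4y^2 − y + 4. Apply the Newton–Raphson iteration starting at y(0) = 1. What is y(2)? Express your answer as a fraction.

65/29

h'(y) = −9y^2 + 8y − 1.
h(1) = 4, h'(1) = −2, so y(1) = 1 − 4/(−2) = 3.
h(3) = −44, h'(3) = −58, so y(2) = 3 − (−44)/(−58) = 65/29.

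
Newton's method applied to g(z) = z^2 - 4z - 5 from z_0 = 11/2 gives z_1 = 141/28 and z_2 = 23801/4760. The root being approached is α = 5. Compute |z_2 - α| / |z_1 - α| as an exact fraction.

z_1 - α = 141/28 - 5 = 1/28, so |z_1 - α| = 1/28.
z_2 - α = 23801/4760 - 5 = 1/4760, so |z_2 - α| = 1/4760.
Ratio = (1/4760) / (1/28) = 1/170.

1/170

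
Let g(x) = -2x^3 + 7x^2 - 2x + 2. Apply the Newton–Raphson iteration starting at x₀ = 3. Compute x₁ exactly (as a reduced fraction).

g'(x) = -6x^2 + 14x - 2.
g(3) = 5, g'(3) = -14, so x₁ = 3 - 5/(-14) = 47/14.

47/14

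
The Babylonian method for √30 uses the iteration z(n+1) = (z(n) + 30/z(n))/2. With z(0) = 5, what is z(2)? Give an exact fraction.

z(1) = (5 + 30/5)/2 = 11/2.
z(2) = (11/2 + 30/(11/2))/2 = 241/44.

241/44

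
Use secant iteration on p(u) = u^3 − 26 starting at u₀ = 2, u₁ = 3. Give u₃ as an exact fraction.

28370/9577

p(2) = −18, p(3) = 1. u₂ = 3 − 1·(3 − 2)/(1 − (−18)) = 56/19.
p(3) = 1, p(56/19) = −2718/6859. u₃ = (56/19) − (−2718/6859)·((56/19) − 3)/((−2718/6859) − 1) = 28370/9577.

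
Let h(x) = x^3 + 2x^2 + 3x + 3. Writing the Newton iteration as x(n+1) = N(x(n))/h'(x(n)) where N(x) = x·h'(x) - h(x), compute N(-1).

-3

h'(x) = 3x^2 + 4x + 3.
N(x) = x·h'(x) - h(x) = x·(3x^2 + 4x + 3) - (x^3 + 2x^2 + 3x + 3) = 2x^3 + 2x^2 - 3.
N(-1) = -3.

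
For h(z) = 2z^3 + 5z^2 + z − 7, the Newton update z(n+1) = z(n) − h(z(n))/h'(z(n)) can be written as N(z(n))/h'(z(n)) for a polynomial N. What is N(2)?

59

h'(z) = 6z^2 + 10z + 1.
N(z) = z·h'(z) − h(z) = z·(6z^2 + 10z + 1) − (2z^3 + 5z^2 + z − 7) = 4z^3 + 5z^2 + 7.
N(2) = 59.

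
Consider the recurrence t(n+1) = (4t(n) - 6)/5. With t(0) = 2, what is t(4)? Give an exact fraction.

t(1) = (4·2 - 6)/5 = 2/5.
t(2) = (4·(2/5) - 6)/5 = -22/25.
t(3) = (4·(-22/25) - 6)/5 = -238/125.
t(4) = (4·(-238/125) - 6)/5 = -1702/625.

-1702/625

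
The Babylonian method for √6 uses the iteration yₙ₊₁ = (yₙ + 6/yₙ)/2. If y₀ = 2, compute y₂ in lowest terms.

49/20

y₁ = (2 + 6/2)/2 = 5/2.
y₂ = (5/2 + 6/(5/2))/2 = 49/20.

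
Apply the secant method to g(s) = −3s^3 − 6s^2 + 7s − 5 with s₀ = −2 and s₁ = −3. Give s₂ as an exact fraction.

g(−2) = −19, g(−3) = 1. s₂ = (−3) − 1·((−3) − (−2))/(1 − (−19)) = −59/20.

−59/20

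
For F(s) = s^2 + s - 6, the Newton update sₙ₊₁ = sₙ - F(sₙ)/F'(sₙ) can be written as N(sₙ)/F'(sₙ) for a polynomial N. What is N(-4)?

22

F'(s) = 2s + 1.
N(s) = s·F'(s) - F(s) = s·(2s + 1) - (s^2 + s - 6) = s^2 + 6.
N(-4) = 22.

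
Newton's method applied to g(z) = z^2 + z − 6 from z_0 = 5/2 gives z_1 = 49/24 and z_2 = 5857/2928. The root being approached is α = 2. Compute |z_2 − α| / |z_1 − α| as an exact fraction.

1/122

z_1 − α = 49/24 − 2 = 1/24, so |z_1 − α| = 1/24.
z_2 − α = 5857/2928 − 2 = 1/2928, so |z_2 − α| = 1/2928.
Ratio = (1/2928) / (1/24) = 1/122.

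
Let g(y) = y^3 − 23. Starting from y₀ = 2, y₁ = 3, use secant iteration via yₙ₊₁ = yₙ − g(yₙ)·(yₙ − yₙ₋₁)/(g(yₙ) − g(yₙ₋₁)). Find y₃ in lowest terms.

25793/9079

g(2) = −15, g(3) = 4. y₂ = 3 − 4·(3 − 2)/(4 − (−15)) = 53/19.
g(3) = 4, g(53/19) = −8880/6859. y₃ = (53/19) − (−8880/6859)·((53/19) − 3)/((−8880/6859) − 4) = 25793/9079.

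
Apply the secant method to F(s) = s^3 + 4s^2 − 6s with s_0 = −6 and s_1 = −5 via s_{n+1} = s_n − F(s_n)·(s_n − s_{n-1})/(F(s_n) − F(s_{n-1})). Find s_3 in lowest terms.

−263550/51029

F(−6) = −36, F(−5) = 5. s_2 = (−5) − 5·((−5) − (−6))/(5 − (−36)) = −210/41.
F(−5) = 5, F(−210/41) = 89460/68921. s_3 = (−210/41) − (89460/68921)·((−210/41) − (−5))/((89460/68921) − 5) = −263550/51029.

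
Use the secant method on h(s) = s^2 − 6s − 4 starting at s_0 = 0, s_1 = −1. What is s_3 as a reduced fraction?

−32/53

h(0) = −4, h(−1) = 3. s_2 = (−1) − 3·((−1) − 0)/(3 − (−4)) = −4/7.
h(−1) = 3, h(−4/7) = −12/49. s_3 = (−4/7) − (−12/49)·((−4/7) − (−1))/((−12/49) − 3) = −32/53.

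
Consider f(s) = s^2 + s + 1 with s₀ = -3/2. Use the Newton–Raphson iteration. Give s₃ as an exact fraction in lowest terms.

1265/1504

f'(s) = 2s + 1.
f(-3/2) = 7/4, f'(-3/2) = -2, so s₁ = (-3/2) - (7/4)/(-2) = -5/8.
f(-5/8) = 49/64, f'(-5/8) = -1/4, so s₂ = (-5/8) - (49/64)/(-1/4) = 39/16.
f(39/16) = 2401/256, f'(39/16) = 47/8, so s₃ = (39/16) - (2401/256)/(47/8) = 1265/1504.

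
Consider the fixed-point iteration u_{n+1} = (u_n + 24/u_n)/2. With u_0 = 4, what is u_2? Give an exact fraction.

u_1 = (4 + 24/4)/2 = 5.
u_2 = (5 + 24/5)/2 = 49/10.

49/10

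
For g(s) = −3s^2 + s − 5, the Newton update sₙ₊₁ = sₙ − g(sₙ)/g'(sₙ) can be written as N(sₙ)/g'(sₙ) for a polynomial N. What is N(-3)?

g'(s) = −6s + 1.
N(s) = s·g'(s) − g(s) = s·(−6s + 1) − (−3s^2 + s − 5) = −3s^2 + 5.
N(-3) = −22.

−22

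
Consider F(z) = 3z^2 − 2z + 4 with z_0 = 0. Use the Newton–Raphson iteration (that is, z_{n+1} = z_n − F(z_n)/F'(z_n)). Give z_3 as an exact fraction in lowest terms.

−26/35

F'(z) = 6z − 2.
F(0) = 4, F'(0) = −2, so z_1 = 0 − 4/(−2) = 2.
F(2) = 12, F'(2) = 10, so z_2 = 2 − 12/10 = 4/5.
F(4/5) = 108/25, F'(4/5) = 14/5, so z_3 = (4/5) − (108/25)/(14/5) = −26/35.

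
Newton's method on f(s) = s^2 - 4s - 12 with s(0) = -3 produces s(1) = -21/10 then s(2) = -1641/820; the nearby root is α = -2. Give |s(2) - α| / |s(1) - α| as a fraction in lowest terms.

1/82

s(1) - α = -21/10 - (-2) = -21/10 + 2 = -1/10, so |s(1) - α| = 1/10.
s(2) - α = -1641/820 - (-2) = -1641/820 + 2 = -1/820, so |s(2) - α| = 1/820.
Ratio = (1/820) / (1/10) = 1/82.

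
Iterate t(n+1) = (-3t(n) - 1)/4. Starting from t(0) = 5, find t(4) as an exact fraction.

t(1) = (-3·5 - 1)/4 = -4.
t(2) = (-3·(-4) - 1)/4 = 11/4.
t(3) = (-3·(11/4) - 1)/4 = -37/16.
t(4) = (-3·(-37/16) - 1)/4 = 95/64.

95/64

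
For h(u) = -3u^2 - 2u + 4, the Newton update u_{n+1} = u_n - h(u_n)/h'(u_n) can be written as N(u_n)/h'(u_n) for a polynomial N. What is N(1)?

h'(u) = -6u - 2.
N(u) = u·h'(u) - h(u) = u·(-6u - 2) - (-3u^2 - 2u + 4) = -3u^2 - 4.
N(1) = -7.

-7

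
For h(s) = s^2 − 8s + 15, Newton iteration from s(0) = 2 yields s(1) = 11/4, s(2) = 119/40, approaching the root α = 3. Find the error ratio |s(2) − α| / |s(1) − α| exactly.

1/10

s(1) − α = 11/4 − 3 = −1/4, so |s(1) − α| = 1/4.
s(2) − α = 119/40 − 3 = −1/40, so |s(2) − α| = 1/40.
Ratio = (1/40) / (1/4) = 1/10.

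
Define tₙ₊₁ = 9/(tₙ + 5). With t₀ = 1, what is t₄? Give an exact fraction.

t₁ = 9/(1 + 5) = 3/2.
t₂ = 9/(3/2 + 5) = 18/13.
t₃ = 9/(18/13 + 5) = 117/83.
t₄ = 9/(117/83 + 5) = 747/532.

747/532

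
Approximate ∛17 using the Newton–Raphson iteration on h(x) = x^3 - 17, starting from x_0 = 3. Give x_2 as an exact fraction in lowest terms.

1050433/408321

h'(x) = 3x^2.
h(3) = 10, h'(3) = 27, so x_1 = 3 - 10/27 = 71/27.
h(71/27) = 23300/19683, h'(71/27) = 5041/243, so x_2 = (71/27) - (23300/19683)/(5041/243) = 1050433/408321.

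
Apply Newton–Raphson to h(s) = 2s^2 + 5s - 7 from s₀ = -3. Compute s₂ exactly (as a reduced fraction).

-1593/455

h'(s) = 4s + 5.
h(-3) = -4, h'(-3) = -7, so s₁ = (-3) - (-4)/(-7) = -25/7.
h(-25/7) = 32/49, h'(-25/7) = -65/7, so s₂ = (-25/7) - (32/49)/(-65/7) = -1593/455.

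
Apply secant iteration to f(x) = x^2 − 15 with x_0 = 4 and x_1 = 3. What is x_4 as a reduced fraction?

f(4) = 1, f(3) = −6. x_2 = 3 − (−6)·(3 − 4)/((−6) − 1) = 27/7.
f(3) = −6, f(27/7) = −6/49. x_3 = (27/7) − (−6/49)·((27/7) − 3)/((−6/49) − (−6)) = 31/8.
f(27/7) = −6/49, f(31/8) = 1/64. x_4 = (31/8) − (1/64)·((31/8) − (27/7))/((1/64) − (−6/49)) = 1677/433.

1677/433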